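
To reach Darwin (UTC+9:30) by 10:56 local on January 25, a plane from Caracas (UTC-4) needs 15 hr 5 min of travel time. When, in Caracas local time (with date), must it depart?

06:21 on Jan 24

Target arrival in UTC: 10:56 − 9:30 = 01:26 on Jan 25.
Subtract 15 hours 5 minutes → departure 10:21 UTC on Jan 24.
Caracas is UTC−4:00: 10:21 − 4:00 = 06:21 on Jan 24.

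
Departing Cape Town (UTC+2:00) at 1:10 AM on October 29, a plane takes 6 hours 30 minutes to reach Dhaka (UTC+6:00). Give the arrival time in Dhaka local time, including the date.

Dhaka is 4:00 ahead of Cape Town.
After 6 hours and 30 minutes it is 7:40 AM in Cape Town.
Shift by the zone difference: 7:40 AM + 4:00 = 11:40 AM on Oct 29 in Dhaka.

11:40 AM on October 29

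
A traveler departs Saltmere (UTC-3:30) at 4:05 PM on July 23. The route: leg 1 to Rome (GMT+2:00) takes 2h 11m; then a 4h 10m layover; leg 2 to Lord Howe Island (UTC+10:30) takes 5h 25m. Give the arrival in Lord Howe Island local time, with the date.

5:51 PM on July 24

Convert departure to UTC: 4:05 PM + 3:30 = 7:35 PM UTC on Jul 23.
Add 2 hours 11 minutes leg 1 → 9:46 PM UTC.
Add 4 hours 10 minutes layover in Rome → 1:56 AM UTC (Jul 24).
Add 5 hours and 25 minutes leg 2 → 7:21 AM UTC.
Lord Howe Island is UTC+10:30, so local arrival = 7:21 AM + 10:30 = 5:51 PM on Jul 24.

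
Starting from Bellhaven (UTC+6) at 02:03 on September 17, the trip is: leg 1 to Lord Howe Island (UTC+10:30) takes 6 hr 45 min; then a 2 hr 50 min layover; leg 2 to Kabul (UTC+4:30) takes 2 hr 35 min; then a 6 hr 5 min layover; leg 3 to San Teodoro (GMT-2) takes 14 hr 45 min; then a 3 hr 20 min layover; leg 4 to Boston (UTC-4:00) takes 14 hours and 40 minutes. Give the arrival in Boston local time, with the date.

19:03 on September 18

Convert departure to UTC: 02:03 − 6:00 = 20:03 UTC on Sep 16.
Add 6 hours and 45 minutes leg 1 → 02:48 UTC (Sep 17).
Add 2 hours and 50 minutes layover in Lord Howe Island → 05:38 UTC.
Add 2 hours 35 minutes leg 2 → 08:13 UTC.
Add 6 hours and 5 minutes layover in Kabul → 14:18 UTC.
Add 14 hours 45 minutes leg 3 → 05:03 UTC (Sep 18).
Add 3 hours 20 minutes layover in San Teodoro → 08:23 UTC.
Add 14 hours and 40 minutes leg 4 → 23:03 UTC.
Boston is UTC−4:00, so local arrival = 23:03 − 4:00 = 19:03 on Sep 18.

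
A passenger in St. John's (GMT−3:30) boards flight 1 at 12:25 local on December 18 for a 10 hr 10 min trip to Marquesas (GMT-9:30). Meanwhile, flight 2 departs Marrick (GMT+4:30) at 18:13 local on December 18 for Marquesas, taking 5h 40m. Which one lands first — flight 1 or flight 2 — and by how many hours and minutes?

the second, by 6 hours 42 minutes

Flight 1 in UTC: 12:25 + 3:30 = 15:55 on Dec 18.
+10 hours and 10 minutes → arrive 02:05 UTC on Dec 19.
Flight 2 in UTC: 18:13 − 4:30 = 13:43 on Dec 18.
+5 hours 40 minutes → arrive 19:23 UTC on Dec 18.
Flight 2 lands earlier by 6 hours 42 minutes.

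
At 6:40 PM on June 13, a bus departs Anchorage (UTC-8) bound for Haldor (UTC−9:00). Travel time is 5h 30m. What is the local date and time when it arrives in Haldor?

11:10 PM on June 13

Haldor is 1:00 behind Anchorage.
After 5 hours and 30 minutes it is 12:10 AM (Jun 14) in Anchorage.
Shift by the zone difference: 12:10 AM − 1:00 = 11:10 PM on Jun 13 in Haldor.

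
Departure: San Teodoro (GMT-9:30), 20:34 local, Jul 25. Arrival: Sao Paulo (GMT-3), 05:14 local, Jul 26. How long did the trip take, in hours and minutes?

2 hours 10 minutes

Departure in UTC: 20:34 + 9:30 = 06:04 on Jul 26.
Arrival in UTC: 05:14 + 3:00 = 08:14 on Jul 26.
Elapsed = 08:14 − 06:04 = 2 hours 10 minutes.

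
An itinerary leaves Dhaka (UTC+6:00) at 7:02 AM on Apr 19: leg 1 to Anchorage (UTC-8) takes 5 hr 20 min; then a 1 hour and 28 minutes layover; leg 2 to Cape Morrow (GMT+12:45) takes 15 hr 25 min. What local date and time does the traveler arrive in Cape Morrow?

12:00 PM on April 20

Convert departure to UTC: 7:02 AM − 6:00 = 1:02 AM UTC on Apr 19.
Add 5 hours 20 minutes leg 1 → 6:22 AM UTC.
Add 1 hour and 28 minutes layover in Anchorage → 7:50 AM UTC.
Add 15 hours and 25 minutes leg 2 → 11:15 PM UTC.
Cape Morrow is UTC+12:45, so local arrival = 11:15 PM + 12:45 = 12:00 PM on Apr 20.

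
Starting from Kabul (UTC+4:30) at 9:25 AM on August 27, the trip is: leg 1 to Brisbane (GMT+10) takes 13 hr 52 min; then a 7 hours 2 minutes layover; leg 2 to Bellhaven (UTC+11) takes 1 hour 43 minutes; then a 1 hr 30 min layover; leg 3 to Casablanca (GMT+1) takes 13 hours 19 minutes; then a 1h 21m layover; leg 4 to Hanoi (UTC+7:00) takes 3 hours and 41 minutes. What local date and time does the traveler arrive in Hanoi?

6:23 AM on August 29

Convert departure to UTC: 9:25 AM − 4:30 = 4:55 AM UTC on Aug 27.
Add 13 hours and 52 minutes leg 1 → 6:47 PM UTC.
Add 7 hours 2 minutes layover in Brisbane → 1:49 AM UTC (Aug 28).
Add 1 hour and 43 minutes leg 2 → 3:32 AM UTC.
Add 1 hour 30 minutes layover in Bellhaven → 5:02 AM UTC.
Add 13 hours 19 minutes leg 3 → 6:21 PM UTC.
Add 1 hour and 21 minutes layover in Casablanca → 7:42 PM UTC.
Add 3 hours 41 minutes leg 4 → 11:23 PM UTC.
Hanoi is UTC+7:00, so local arrival = 11:23 PM + 7:00 = 6:23 AM on Aug 29.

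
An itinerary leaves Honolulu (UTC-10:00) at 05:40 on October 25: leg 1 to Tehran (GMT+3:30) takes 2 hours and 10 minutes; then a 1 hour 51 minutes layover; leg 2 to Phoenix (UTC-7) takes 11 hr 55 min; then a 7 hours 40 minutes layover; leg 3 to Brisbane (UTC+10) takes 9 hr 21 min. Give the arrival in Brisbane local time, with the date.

10:37 on October 27

Convert departure to UTC: 05:40 + 10:00 = 15:40 UTC on Oct 25.
Add 2 hours and 10 minutes leg 1 → 17:50 UTC.
Add 1 hour and 51 minutes layover in Tehran → 19:41 UTC.
Add 11 hours and 55 minutes leg 2 → 07:36 UTC (Oct 26).
Add 7 hours 40 minutes layover in Phoenix → 15:16 UTC.
Add 9 hours 21 minutes leg 3 → 00:37 UTC (Oct 27).
Brisbane is UTC+10:00, so local arrival = 00:37 + 10:00 = 10:37 on Oct 27.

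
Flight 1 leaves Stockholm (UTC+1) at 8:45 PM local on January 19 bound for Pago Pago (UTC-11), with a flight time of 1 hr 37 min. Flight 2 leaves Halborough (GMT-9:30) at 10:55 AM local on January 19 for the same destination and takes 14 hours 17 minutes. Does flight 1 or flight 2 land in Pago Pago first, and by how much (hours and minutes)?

the first, by 13 hours 20 minutes

Flight 1 in UTC: 8:45 PM − 1:00 = 7:45 PM on Jan 19.
+1 hour 37 minutes → arrive 9:22 PM UTC on Jan 19.
Flight 2 in UTC: 10:55 AM + 9:30 = 8:25 PM on Jan 19.
+14 hours and 17 minutes → arrive 10:42 AM UTC on Jan 20.
Flight 1 lands earlier by 13 hours 20 minutes.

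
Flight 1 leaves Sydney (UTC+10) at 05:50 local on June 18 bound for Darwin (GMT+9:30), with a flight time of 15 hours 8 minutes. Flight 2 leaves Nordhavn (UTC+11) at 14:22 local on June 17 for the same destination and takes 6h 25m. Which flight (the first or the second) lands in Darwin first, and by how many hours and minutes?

Flight 1 in UTC: 05:50 − 10:00 = 19:50 on Jun 17.
+15 hours and 8 minutes → arrive 10:58 UTC on Jun 18.
Flight 2 in UTC: 14:22 − 11:00 = 03:22 on Jun 17.
+6 hours 25 minutes → arrive 09:47 UTC on Jun 17.
Flight 2 lands earlier by 25 hours 11 minutes.

the second, by 25 hours 11 minutes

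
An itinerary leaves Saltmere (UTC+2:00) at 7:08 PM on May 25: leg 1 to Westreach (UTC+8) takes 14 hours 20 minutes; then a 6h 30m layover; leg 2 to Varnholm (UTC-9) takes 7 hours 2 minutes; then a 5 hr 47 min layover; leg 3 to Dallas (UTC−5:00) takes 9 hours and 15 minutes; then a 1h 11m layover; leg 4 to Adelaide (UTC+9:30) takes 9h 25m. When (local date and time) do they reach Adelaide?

8:08 AM on May 28

Convert departure to UTC: 7:08 PM − 2:00 = 5:08 PM UTC on May 25.
Add 14 hours and 20 minutes leg 1 → 7:28 AM UTC (May 26).
Add 6 hours and 30 minutes layover in Westreach → 1:58 PM UTC.
Add 7 hours 2 minutes leg 2 → 9:00 PM UTC.
Add 5 hours and 47 minutes layover in Varnholm → 2:47 AM UTC (May 27).
Add 9 hours 15 minutes leg 3 → 12:02 PM UTC.
Add 1 hour 11 minutes layover in Dallas → 1:13 PM UTC.
Add 9 hours and 25 minutes leg 4 → 10:38 PM UTC.
Adelaide is UTC+9:30, so local arrival = 10:38 PM + 9:30 = 8:08 AM on May 28.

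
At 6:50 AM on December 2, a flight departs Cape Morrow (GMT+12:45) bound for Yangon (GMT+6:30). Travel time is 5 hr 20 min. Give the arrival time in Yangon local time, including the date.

5:55 AM on December 2

Convert departure to UTC: 6:50 AM − 12:45 = 6:05 PM UTC on Dec 1.
Add 5 hours 20 minutes travel time → 11:25 PM UTC.
Yangon is UTC+6:30, so local arrival = 11:25 PM + 6:30 = 5:55 AM on Dec 2.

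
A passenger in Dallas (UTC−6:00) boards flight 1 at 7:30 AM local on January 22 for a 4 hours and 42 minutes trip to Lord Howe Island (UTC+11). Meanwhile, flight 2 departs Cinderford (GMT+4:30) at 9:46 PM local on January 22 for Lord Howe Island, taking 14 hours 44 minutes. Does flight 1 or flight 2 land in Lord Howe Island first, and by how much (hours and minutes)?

the first, by 13 hours 48 minutes

Flight 1 in UTC: 7:30 AM + 6:00 = 1:30 PM on Jan 22.
+4 hours and 42 minutes → arrive 6:12 PM UTC on Jan 22.
Flight 2 in UTC: 9:46 PM − 4:30 = 5:16 PM on Jan 22.
+14 hours and 44 minutes → arrive 8:00 AM UTC on Jan 23.
Flight 1 lands earlier by 13 hours 48 minutes.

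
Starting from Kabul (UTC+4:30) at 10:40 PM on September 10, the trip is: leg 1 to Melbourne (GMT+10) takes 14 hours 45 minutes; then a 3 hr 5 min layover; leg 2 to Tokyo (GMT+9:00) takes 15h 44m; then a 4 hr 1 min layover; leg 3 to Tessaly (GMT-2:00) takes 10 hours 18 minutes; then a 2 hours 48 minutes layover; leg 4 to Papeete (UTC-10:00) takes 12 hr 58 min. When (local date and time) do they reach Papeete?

Convert departure to UTC: 10:40 PM − 4:30 = 6:10 PM UTC on Sep 10.
Add 14 hours and 45 minutes leg 1 → 8:55 AM UTC (Sep 11).
Add 3 hours and 5 minutes layover in Melbourne → 12:00 PM UTC.
Add 15 hours 44 minutes leg 2 → 3:44 AM UTC (Sep 12).
Add 4 hours 1 minute layover in Tokyo → 7:45 AM UTC.
Add 10 hours and 18 minutes leg 3 → 6:03 PM UTC.
Add 2 hours 48 minutes layover in Tessaly → 8:51 PM UTC.
Add 12 hours and 58 minutes leg 4 → 9:49 AM UTC (Sep 13).
Papeete is UTC−10:00, so local arrival = 9:49 AM − 10:00 = 11:49 PM on Sep 12.

11:49 PM on September 12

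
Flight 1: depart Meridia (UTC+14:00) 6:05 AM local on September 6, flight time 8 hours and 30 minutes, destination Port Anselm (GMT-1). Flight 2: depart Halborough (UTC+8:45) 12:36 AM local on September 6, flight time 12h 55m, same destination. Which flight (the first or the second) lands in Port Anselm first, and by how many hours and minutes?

the first, by 4 hours 11 minutes

Flight 1 in UTC: 6:05 AM − 14:00 = 4:05 PM on Sep 5.
+8 hours 30 minutes → arrive 12:35 AM UTC on Sep 6.
Flight 2 in UTC: 12:36 AM − 8:45 = 3:51 PM on Sep 5.
+12 hours 55 minutes → arrive 4:46 AM UTC on Sep 6.
Flight 1 lands earlier by 4 hours 11 minutes.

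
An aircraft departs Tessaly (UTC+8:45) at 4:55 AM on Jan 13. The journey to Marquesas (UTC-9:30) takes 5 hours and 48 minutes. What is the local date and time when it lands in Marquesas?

4:28 PM on January 12

Convert departure to UTC: 4:55 AM − 8:45 = 8:10 PM UTC on Jan 12.
Add 5 hours 48 minutes travel time → 1:58 AM UTC (Jan 13).
Marquesas is UTC−9:30, so local arrival = 1:58 AM − 9:30 = 4:28 PM on Jan 12.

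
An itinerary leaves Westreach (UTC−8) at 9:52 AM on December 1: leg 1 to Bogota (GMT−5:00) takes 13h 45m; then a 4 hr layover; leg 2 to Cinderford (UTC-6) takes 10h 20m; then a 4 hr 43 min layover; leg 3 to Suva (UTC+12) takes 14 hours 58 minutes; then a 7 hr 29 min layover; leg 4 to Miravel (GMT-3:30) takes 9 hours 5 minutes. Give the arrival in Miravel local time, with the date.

Convert departure to UTC: 9:52 AM + 8:00 = 5:52 PM UTC on Dec 1.
Add 13 hours and 45 minutes leg 1 → 7:37 AM UTC (Dec 2).
Add 4 hours layover in Bogota → 11:37 AM UTC.
Add 10 hours and 20 minutes leg 2 → 9:57 PM UTC.
Add 4 hours 43 minutes layover in Cinderford → 2:40 AM UTC (Dec 3).
Add 14 hours 58 minutes leg 3 → 5:38 PM UTC.
Add 7 hours and 29 minutes layover in Suva → 1:07 AM UTC (Dec 4).
Add 9 hours 5 minutes leg 4 → 10:12 AM UTC.
Miravel is UTC−3:30, so local arrival = 10:12 AM − 3:30 = 6:42 AM on Dec 4.

6:42 AM on December 4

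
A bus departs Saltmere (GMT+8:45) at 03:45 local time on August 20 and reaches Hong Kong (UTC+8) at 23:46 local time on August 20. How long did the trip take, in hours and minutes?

20 hours 46 minutes

Hong Kong is 0:45 behind Saltmere.
Clock-face elapsed time (ignoring zones) is 20 hours 1 minute.
Actual elapsed = 20 hours 1 minute + 0:45 = 20 hours 46 minutes.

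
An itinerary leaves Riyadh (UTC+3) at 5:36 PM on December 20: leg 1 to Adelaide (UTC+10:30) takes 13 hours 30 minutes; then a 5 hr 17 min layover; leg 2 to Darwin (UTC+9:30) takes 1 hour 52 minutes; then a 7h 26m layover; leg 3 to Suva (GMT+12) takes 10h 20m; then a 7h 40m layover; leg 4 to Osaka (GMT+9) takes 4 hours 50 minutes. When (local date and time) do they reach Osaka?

2:31 AM on Dec 23

Convert departure to UTC: 5:36 PM − 3:00 = 2:36 PM UTC on Dec 20.
Add 13 hours and 30 minutes leg 1 → 4:06 AM UTC (Dec 21).
Add 5 hours 17 minutes layover in Adelaide → 9:23 AM UTC.
Add 1 hour 52 minutes leg 2 → 11:15 AM UTC.
Add 7 hours 26 minutes layover in Darwin → 6:41 PM UTC.
Add 10 hours 20 minutes leg 3 → 5:01 AM UTC (Dec 22).
Add 7 hours 40 minutes layover in Suva → 12:41 PM UTC.
Add 4 hours and 50 minutes leg 4 → 5:31 PM UTC.
Osaka is UTC+9:00, so local arrival = 5:31 PM + 9:00 = 2:31 AM on Dec 23.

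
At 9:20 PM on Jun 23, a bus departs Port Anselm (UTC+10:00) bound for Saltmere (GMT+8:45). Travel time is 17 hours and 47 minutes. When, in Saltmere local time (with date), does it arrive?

1:52 PM on June 24

Convert departure to UTC: 9:20 PM − 10:00 = 11:20 AM UTC on Jun 23.
Add 17 hours and 47 minutes travel time → 5:07 AM UTC (Jun 24).
Saltmere is UTC+8:45, so local arrival = 5:07 AM + 8:45 = 1:52 PM on Jun 24.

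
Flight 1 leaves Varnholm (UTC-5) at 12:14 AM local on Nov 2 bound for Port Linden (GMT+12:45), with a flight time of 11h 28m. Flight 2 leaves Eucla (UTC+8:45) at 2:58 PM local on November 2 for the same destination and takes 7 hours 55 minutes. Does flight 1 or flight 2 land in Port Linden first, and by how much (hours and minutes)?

the second, by 2 hours 34 minutes

Flight 1 in UTC: 12:14 AM + 5:00 = 5:14 AM on Nov 2.
+11 hours and 28 minutes → arrive 4:42 PM UTC on Nov 2.
Flight 2 in UTC: 2:58 PM − 8:45 = 6:13 AM on Nov 2.
+7 hours and 55 minutes → arrive 2:08 PM UTC on Nov 2.
Flight 2 lands earlier by 2 hours 34 minutes.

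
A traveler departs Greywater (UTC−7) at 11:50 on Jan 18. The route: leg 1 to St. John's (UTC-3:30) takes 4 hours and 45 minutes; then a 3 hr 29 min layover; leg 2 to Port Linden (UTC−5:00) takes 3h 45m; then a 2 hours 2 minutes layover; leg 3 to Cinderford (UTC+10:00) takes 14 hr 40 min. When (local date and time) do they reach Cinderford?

09:31 on Jan 20

Convert departure to UTC: 11:50 + 7:00 = 18:50 UTC on Jan 18.
Add 4 hours 45 minutes leg 1 → 23:35 UTC.
Add 3 hours and 29 minutes layover in St. John's → 03:04 UTC (Jan 19).
Add 3 hours 45 minutes leg 2 → 06:49 UTC.
Add 2 hours and 2 minutes layover in Port Linden → 08:51 UTC.
Add 14 hours and 40 minutes leg 3 → 23:31 UTC.
Cinderford is UTC+10:00, so local arrival = 23:31 + 10:00 = 09:31 on Jan 20.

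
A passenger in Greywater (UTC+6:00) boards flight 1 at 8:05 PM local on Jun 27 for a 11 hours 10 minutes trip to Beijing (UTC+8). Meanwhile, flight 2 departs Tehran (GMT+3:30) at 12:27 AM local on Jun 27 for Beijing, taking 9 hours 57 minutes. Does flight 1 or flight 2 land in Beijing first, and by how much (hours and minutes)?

the second, by 18 hours 21 minutes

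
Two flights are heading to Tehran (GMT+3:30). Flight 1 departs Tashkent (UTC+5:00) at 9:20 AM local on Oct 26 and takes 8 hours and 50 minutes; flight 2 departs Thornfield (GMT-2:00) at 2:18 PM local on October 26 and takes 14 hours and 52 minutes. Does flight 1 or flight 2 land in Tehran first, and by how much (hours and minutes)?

the first, by 18 hours

Flight 1 in UTC: 9:20 AM − 5:00 = 4:20 AM on Oct 26.
+8 hours and 50 minutes → arrive 1:10 PM UTC on Oct 26.
Flight 2 in UTC: 2:18 PM + 2:00 = 4:18 PM on Oct 26.
+14 hours 52 minutes → arrive 7:10 AM UTC on Oct 27.
Flight 1 lands earlier by 18 hours.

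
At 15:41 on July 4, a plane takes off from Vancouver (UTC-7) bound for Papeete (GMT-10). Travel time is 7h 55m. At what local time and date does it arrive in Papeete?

Convert departure to UTC: 15:41 + 7:00 = 22:41 UTC on Jul 4.
Add 7 hours 55 minutes travel time → 06:36 UTC (Jul 5).
Papeete is UTC−10:00, so local arrival = 06:36 − 10:00 = 20:36 on Jul 4.

20:36 on Jul 4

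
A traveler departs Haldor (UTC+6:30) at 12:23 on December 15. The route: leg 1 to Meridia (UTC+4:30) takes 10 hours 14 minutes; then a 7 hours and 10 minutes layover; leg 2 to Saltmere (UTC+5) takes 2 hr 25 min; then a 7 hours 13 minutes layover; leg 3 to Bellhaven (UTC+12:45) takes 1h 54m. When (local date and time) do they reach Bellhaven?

23:34 on Dec 16

Convert departure to UTC: 12:23 − 6:30 = 05:53 UTC on Dec 15.
Add 10 hours and 14 minutes leg 1 → 16:07 UTC.
Add 7 hours and 10 minutes layover in Meridia → 23:17 UTC.
Add 2 hours 25 minutes leg 2 → 01:42 UTC (Dec 16).
Add 7 hours and 13 minutes layover in Saltmere → 08:55 UTC.
Add 1 hour 54 minutes leg 3 → 10:49 UTC.
Bellhaven is UTC+12:45, so local arrival = 10:49 + 12:45 = 23:34 on Dec 16.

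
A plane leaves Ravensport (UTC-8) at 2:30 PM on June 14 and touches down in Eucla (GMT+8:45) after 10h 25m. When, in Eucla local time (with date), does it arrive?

Eucla is 16:45 ahead of Ravensport.
After 10 hours and 25 minutes it is 12:55 AM (Jun 15) in Ravensport.
Shift by the zone difference: 12:55 AM + 16:45 = 5:40 PM on Jun 15 in Eucla.

5:40 PM on June 15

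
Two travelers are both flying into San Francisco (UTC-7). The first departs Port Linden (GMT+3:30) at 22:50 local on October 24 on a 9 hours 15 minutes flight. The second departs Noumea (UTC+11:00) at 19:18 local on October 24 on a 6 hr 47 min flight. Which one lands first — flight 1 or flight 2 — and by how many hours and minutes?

Flight 1 in UTC: 22:50 − 3:30 = 19:20 on Oct 24.
+9 hours 15 minutes → arrive 04:35 UTC on Oct 25.
Flight 2 in UTC: 19:18 − 11:00 = 08:18 on Oct 24.
+6 hours and 47 minutes → arrive 15:05 UTC on Oct 24.
Flight 2 lands earlier by 13 hours 30 minutes.

the second, by 13 hours 30 minutes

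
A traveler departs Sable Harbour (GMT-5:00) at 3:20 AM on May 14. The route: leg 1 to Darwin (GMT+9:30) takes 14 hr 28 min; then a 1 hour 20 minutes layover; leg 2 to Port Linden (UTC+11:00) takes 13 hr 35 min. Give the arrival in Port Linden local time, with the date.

12:43 AM on May 16

Convert departure to UTC: 3:20 AM + 5:00 = 8:20 AM UTC on May 14.
Add 14 hours 28 minutes leg 1 → 10:48 PM UTC.
Add 1 hour 20 minutes layover in Darwin → 12:08 AM UTC (May 15).
Add 13 hours and 35 minutes leg 2 → 1:43 PM UTC.
Port Linden is UTC+11:00, so local arrival = 1:43 PM + 11:00 = 12:43 AM on May 16.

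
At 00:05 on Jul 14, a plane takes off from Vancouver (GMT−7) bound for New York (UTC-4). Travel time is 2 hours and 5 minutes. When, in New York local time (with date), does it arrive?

05:10 on Jul 14

Convert departure to UTC: 00:05 + 7:00 = 07:05 UTC on Jul 14.
Add 2 hours and 5 minutes travel time → 09:10 UTC.
New York is UTC−4:00, so local arrival = 09:10 − 4:00 = 05:10 on Jul 14.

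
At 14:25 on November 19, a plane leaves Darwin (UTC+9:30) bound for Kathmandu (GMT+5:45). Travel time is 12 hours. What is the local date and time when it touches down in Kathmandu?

22:40 on Nov 19

Convert departure to UTC: 14:25 − 9:30 = 04:55 UTC on Nov 19.
Add 12 hours travel time → 16:55 UTC.
Kathmandu is UTC+5:45, so local arrival = 16:55 + 5:45 = 22:40 on Nov 19.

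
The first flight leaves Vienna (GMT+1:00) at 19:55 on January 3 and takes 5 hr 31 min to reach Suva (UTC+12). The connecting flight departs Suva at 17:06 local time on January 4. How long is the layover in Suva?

Convert departure to UTC: 19:55 − 1:00 = 18:55 UTC on Jan 3.
Add 5 hours 31 minutes flight time → 00:26 UTC (Jan 4).
Suva is UTC+12:00, so local arrival = 00:26 + 12:00 = 12:26 on Jan 4.
Layover = 17:06 − 12:26 = 4 hours 40 minutes.

4 hours 40 minutes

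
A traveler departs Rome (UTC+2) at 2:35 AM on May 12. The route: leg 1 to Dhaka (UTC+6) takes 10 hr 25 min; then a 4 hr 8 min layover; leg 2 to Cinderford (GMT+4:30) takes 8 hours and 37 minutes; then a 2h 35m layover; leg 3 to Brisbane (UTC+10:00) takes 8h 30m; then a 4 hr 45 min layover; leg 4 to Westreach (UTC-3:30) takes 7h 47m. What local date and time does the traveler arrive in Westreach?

7:52 PM on May 13

Convert departure to UTC: 2:35 AM − 2:00 = 12:35 AM UTC on May 12.
Add 10 hours 25 minutes leg 1 → 11:00 AM UTC.
Add 4 hours 8 minutes layover in Dhaka → 3:08 PM UTC.
Add 8 hours and 37 minutes leg 2 → 11:45 PM UTC.
Add 2 hours and 35 minutes layover in Cinderford → 2:20 AM UTC (May 13).
Add 8 hours and 30 minutes leg 3 → 10:50 AM UTC.
Add 4 hours 45 minutes layover in Brisbane → 3:35 PM UTC.
Add 7 hours 47 minutes leg 4 → 11:22 PM UTC.
Westreach is UTC−3:30, so local arrival = 11:22 PM − 3:30 = 7:52 PM on May 13.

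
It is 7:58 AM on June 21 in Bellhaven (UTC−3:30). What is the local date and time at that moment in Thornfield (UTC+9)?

8:28 PM on June 21

In UTC: 7:58 AM + 3:30 = 11:28 AM on Jun 21.
Thornfield is UTC+9:00: 11:28 AM + 9:00 = 8:28 PM on Jun 21.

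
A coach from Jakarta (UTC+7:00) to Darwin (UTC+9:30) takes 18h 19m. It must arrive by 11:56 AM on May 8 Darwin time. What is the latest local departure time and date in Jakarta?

3:07 PM on May 7

Target arrival in UTC: 11:56 AM − 9:30 = 2:26 AM on May 8.
Subtract 18 hours 19 minutes → departure 8:07 AM UTC on May 7.
Jakarta is UTC+7:00: 8:07 AM + 7:00 = 3:07 PM on May 7.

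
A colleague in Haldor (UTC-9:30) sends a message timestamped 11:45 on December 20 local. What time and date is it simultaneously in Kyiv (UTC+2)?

In UTC: 11:45 + 9:30 = 21:15 on Dec 20.
Kyiv is UTC+2:00: 21:15 + 2:00 = 23:15 on Dec 20.

23:15 on December 20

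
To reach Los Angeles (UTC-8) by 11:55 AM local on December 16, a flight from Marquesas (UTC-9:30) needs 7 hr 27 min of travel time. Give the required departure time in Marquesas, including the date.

2:58 AM on December 16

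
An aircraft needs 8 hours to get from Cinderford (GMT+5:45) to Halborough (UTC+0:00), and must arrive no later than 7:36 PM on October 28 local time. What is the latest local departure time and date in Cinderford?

Target arrival is already UTC: 7:36 PM on Oct 28.
Subtract 8 hours → departure 11:36 AM UTC on Oct 28.
Cinderford is UTC+5:45: 11:36 AM + 5:45 = 5:21 PM on Oct 28.

5:21 PM on October 28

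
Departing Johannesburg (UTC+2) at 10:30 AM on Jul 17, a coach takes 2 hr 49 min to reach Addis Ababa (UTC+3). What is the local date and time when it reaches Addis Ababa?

2:19 PM on July 17

Addis Ababa is 1:00 ahead of Johannesburg.
After 2 hours 49 minutes it is 1:19 PM in Johannesburg.
Shift by the zone difference: 1:19 PM + 1:00 = 2:19 PM on Jul 17 in Addis Ababa.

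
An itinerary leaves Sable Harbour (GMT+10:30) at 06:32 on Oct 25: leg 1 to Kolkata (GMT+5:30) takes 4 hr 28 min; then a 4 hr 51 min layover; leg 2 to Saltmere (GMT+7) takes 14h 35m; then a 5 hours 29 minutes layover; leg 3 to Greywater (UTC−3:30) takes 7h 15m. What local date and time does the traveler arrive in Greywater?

05:10 on October 26

Convert departure to UTC: 06:32 − 10:30 = 20:02 UTC on Oct 24.
Add 4 hours 28 minutes leg 1 → 00:30 UTC (Oct 25).
Add 4 hours and 51 minutes layover in Kolkata → 05:21 UTC.
Add 14 hours 35 minutes leg 2 → 19:56 UTC.
Add 5 hours 29 minutes layover in Saltmere → 01:25 UTC (Oct 26).
Add 7 hours and 15 minutes leg 3 → 08:40 UTC.
Greywater is UTC−3:30, so local arrival = 08:40 − 3:30 = 05:10 on Oct 26.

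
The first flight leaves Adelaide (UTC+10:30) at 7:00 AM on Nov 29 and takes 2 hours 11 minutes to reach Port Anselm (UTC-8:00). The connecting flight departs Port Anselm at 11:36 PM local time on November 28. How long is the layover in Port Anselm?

8 hours 55 minutes

Convert departure to UTC: 7:00 AM − 10:30 = 8:30 PM UTC on Nov 28.
Add 2 hours 11 minutes flight time → 10:41 PM UTC.
Port Anselm is UTC−8:00, so local arrival = 10:41 PM − 8:00 = 2:41 PM on Nov 28.
Layover = 11:36 PM − 2:41 PM = 8 hours 55 minutes.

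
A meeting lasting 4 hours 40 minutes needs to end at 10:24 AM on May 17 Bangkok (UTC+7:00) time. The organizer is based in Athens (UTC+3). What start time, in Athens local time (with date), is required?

1:44 AM on May 17

Target end time in UTC: 10:24 AM − 7:00 = 3:24 AM on May 17.
Subtract 4 hours 40 minutes → start 10:44 PM UTC on May 16.
Athens is UTC+3:00: 10:44 PM + 3:00 = 1:44 AM on May 17.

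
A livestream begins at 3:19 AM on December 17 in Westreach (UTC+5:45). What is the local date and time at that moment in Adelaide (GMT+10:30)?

In UTC: 3:19 AM − 5:45 = 9:34 PM on Dec 16.
Adelaide is UTC+10:30: 9:34 PM + 10:30 = 8:04 AM on Dec 17.

8:04 AM on Dec 17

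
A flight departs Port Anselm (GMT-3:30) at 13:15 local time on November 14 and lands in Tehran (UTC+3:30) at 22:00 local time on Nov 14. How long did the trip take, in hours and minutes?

Tehran is 7:00 ahead of Port Anselm.
Clock-face elapsed time (ignoring zones) is 8 hours 45 minutes.
Actual elapsed = 8 hours 45 minutes − 7:00 = 1 hour 45 minutes.

1 hour 45 minutes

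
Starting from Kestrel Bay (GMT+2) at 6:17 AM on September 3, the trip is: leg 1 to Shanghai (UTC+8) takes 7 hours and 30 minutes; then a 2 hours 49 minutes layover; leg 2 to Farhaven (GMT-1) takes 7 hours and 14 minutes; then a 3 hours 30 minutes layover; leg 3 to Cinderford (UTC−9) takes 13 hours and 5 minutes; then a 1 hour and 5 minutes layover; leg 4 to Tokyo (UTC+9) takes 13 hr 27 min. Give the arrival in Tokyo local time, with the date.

1:57 PM on September 5

Convert departure to UTC: 6:17 AM − 2:00 = 4:17 AM UTC on Sep 3.
Add 7 hours and 30 minutes leg 1 → 11:47 AM UTC.
Add 2 hours 49 minutes layover in Shanghai → 2:36 PM UTC.
Add 7 hours 14 minutes leg 2 → 9:50 PM UTC.
Add 3 hours 30 minutes layover in Farhaven → 1:20 AM UTC (Sep 4).
Add 13 hours and 5 minutes leg 3 → 2:25 PM UTC.
Add 1 hour 5 minutes layover in Cinderford → 3:30 PM UTC.
Add 13 hours and 27 minutes leg 4 → 4:57 AM UTC (Sep 5).
Tokyo is UTC+9:00, so local arrival = 4:57 AM + 9:00 = 1:57 PM on Sep 5.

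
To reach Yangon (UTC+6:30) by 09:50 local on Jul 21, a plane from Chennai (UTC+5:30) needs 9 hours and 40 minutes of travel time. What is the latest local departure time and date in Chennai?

23:10 on July 20

Target arrival in UTC: 09:50 − 6:30 = 03:20 on Jul 21.
Subtract 9 hours 40 minutes → departure 17:40 UTC on Jul 20.
Chennai is UTC+5:30: 17:40 + 5:30 = 23:10 on Jul 20.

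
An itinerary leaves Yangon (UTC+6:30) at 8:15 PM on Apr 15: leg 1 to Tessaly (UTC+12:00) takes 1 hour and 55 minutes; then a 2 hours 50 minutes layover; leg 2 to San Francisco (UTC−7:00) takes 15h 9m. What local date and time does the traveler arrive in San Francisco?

2:39 AM on April 16

Convert departure to UTC: 8:15 PM − 6:30 = 1:45 PM UTC on Apr 15.
Add 1 hour and 55 minutes leg 1 → 3:40 PM UTC.
Add 2 hours 50 minutes layover in Tessaly → 6:30 PM UTC.
Add 15 hours and 9 minutes leg 2 → 9:39 AM UTC (Apr 16).
San Francisco is UTC−7:00, so local arrival = 9:39 AM − 7:00 = 2:39 AM on Apr 16.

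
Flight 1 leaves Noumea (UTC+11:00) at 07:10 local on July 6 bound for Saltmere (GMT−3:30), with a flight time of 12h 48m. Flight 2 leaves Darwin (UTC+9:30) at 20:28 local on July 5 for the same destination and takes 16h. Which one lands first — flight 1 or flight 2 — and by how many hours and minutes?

the second, by 6 hours

Flight 1 in UTC: 07:10 − 11:00 = 20:10 on Jul 5.
+12 hours 48 minutes → arrive 08:58 UTC on Jul 6.
Flight 2 in UTC: 20:28 − 9:30 = 10:58 on Jul 5.
+16 hours → arrive 02:58 UTC on Jul 6.
Flight 2 lands earlier by 6 hours.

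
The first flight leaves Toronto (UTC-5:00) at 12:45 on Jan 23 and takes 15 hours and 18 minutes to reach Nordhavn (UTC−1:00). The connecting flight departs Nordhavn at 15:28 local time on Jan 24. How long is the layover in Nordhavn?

Convert departure to UTC: 12:45 + 5:00 = 17:45 UTC on Jan 23.
Add 15 hours and 18 minutes flight time → 09:03 UTC (Jan 24).
Nordhavn is UTC−1:00, so local arrival = 09:03 − 1:00 = 08:03 on Jan 24.
Layover = 15:28 − 08:03 = 7 hours 25 minutes.

7 hours 25 minutes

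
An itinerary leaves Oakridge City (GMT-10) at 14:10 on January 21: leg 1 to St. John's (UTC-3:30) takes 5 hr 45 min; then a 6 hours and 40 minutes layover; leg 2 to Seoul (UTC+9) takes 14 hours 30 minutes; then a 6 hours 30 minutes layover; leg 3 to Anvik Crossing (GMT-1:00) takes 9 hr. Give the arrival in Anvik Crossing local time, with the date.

17:35 on January 23

Convert departure to UTC: 14:10 + 10:00 = 00:10 UTC on Jan 22.
Add 5 hours and 45 minutes leg 1 → 05:55 UTC.
Add 6 hours 40 minutes layover in St. John's → 12:35 UTC.
Add 14 hours and 30 minutes leg 2 → 03:05 UTC (Jan 23).
Add 6 hours and 30 minutes layover in Seoul → 09:35 UTC.
Add 9 hours leg 3 → 18:35 UTC.
Anvik Crossing is UTC−1:00, so local arrival = 18:35 − 1:00 = 17:35 on Jan 23.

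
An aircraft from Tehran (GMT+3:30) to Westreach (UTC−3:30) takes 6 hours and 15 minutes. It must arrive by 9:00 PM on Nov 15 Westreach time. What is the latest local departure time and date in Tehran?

Target arrival in UTC: 9:00 PM + 3:30 = 12:30 AM on Nov 16.
Subtract 6 hours 15 minutes → departure 6:15 PM UTC on Nov 15.
Tehran is UTC+3:30: 6:15 PM + 3:30 = 9:45 PM on Nov 15.

9:45 PM on November 15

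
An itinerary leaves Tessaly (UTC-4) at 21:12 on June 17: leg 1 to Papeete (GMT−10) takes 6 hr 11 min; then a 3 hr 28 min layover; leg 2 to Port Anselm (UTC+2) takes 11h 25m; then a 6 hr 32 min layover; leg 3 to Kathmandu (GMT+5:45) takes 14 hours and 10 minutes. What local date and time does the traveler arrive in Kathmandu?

00:43 on Jun 20

Convert departure to UTC: 21:12 + 4:00 = 01:12 UTC on Jun 18.
Add 6 hours 11 minutes leg 1 → 07:23 UTC.
Add 3 hours and 28 minutes layover in Papeete → 10:51 UTC.
Add 11 hours 25 minutes leg 2 → 22:16 UTC.
Add 6 hours 32 minutes layover in Port Anselm → 04:48 UTC (Jun 19).
Add 14 hours and 10 minutes leg 3 → 18:58 UTC.
Kathmandu is UTC+5:45, so local arrival = 18:58 + 5:45 = 00:43 on Jun 20.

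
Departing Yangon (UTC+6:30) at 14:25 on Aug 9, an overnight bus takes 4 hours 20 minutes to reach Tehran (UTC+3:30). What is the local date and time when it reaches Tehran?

Convert departure to UTC: 14:25 − 6:30 = 07:55 UTC on Aug 9.
Add 4 hours 20 minutes travel time → 12:15 UTC.
Tehran is UTC+3:30, so local arrival = 12:15 + 3:30 = 15:45 on Aug 9.

15:45 on August 9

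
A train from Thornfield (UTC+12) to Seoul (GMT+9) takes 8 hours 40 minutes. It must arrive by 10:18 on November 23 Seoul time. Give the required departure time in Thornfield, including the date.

04:38 on November 23

Target arrival in UTC: 10:18 − 9:00 = 01:18 on Nov 23.
Subtract 8 hours and 40 minutes → departure 16:38 UTC on Nov 22.
Thornfield is UTC+12:00: 16:38 + 12:00 = 04:38 on Nov 23.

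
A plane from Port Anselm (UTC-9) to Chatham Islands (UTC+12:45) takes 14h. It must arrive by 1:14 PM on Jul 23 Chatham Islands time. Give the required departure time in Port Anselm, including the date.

Target arrival in UTC: 1:14 PM − 12:45 = 12:29 AM on Jul 23.
Subtract 14 hours → departure 10:29 AM UTC on Jul 22.
Port Anselm is UTC−9:00: 10:29 AM − 9:00 = 1:29 AM on Jul 22.

1:29 AM on July 22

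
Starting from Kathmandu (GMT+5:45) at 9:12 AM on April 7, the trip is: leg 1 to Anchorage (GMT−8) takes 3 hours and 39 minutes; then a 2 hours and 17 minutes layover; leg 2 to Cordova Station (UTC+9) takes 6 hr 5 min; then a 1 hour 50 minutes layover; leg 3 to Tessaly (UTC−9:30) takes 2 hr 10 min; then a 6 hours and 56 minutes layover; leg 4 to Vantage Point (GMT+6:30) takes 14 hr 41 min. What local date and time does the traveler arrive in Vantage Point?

Convert departure to UTC: 9:12 AM − 5:45 = 3:27 AM UTC on Apr 7.
Add 3 hours and 39 minutes leg 1 → 7:06 AM UTC.
Add 2 hours 17 minutes layover in Anchorage → 9:23 AM UTC.
Add 6 hours and 5 minutes leg 2 → 3:28 PM UTC.
Add 1 hour and 50 minutes layover in Cordova Station → 5:18 PM UTC.
Add 2 hours 10 minutes leg 3 → 7:28 PM UTC.
Add 6 hours 56 minutes layover in Tessaly → 2:24 AM UTC (Apr 8).
Add 14 hours and 41 minutes leg 4 → 5:05 PM UTC.
Vantage Point is UTC+6:30, so local arrival = 5:05 PM + 6:30 = 11:35 PM on Apr 8.

11:35 PM on April 8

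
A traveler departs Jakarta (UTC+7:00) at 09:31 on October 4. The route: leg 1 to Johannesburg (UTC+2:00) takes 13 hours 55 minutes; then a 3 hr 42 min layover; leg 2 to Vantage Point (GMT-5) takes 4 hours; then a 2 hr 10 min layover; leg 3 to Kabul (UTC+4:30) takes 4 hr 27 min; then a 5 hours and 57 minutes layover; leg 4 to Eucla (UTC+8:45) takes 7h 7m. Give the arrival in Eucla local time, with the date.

Convert departure to UTC: 09:31 − 7:00 = 02:31 UTC on Oct 4.
Add 13 hours and 55 minutes leg 1 → 16:26 UTC.
Add 3 hours 42 minutes layover in Johannesburg → 20:08 UTC.
Add 4 hours leg 2 → 00:08 UTC (Oct 5).
Add 2 hours 10 minutes layover in Vantage Point → 02:18 UTC.
Add 4 hours 27 minutes leg 3 → 06:45 UTC.
Add 5 hours and 57 minutes layover in Kabul → 12:42 UTC.
Add 7 hours and 7 minutes leg 4 → 19:49 UTC.
Eucla is UTC+8:45, so local arrival = 19:49 + 8:45 = 04:34 on Oct 6.

04:34 on Oct 6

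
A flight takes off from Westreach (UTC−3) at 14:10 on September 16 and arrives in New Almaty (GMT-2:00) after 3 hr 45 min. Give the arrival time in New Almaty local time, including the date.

New Almaty is 1:00 ahead of Westreach.
After 3 hours and 45 minutes it is 17:55 in Westreach.
Shift by the zone difference: 17:55 + 1:00 = 18:55 on Sep 16 in New Almaty.

18:55 on Sep 16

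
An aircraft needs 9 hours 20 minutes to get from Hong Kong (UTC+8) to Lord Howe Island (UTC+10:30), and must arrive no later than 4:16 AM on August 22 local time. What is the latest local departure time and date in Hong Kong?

Target arrival in UTC: 4:16 AM − 10:30 = 5:46 PM on Aug 21.
Subtract 9 hours 20 minutes → departure 8:26 AM UTC on Aug 21.
Hong Kong is UTC+8:00: 8:26 AM + 8:00 = 4:26 PM on Aug 21.

4:26 PM on August 21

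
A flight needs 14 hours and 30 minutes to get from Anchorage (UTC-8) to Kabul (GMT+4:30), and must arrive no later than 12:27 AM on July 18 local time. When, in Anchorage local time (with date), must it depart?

Target arrival in UTC: 12:27 AM − 4:30 = 7:57 PM on Jul 17.
Subtract 14 hours 30 minutes → departure 5:27 AM UTC on Jul 17.
Anchorage is UTC−8:00: 5:27 AM − 8:00 = 9:27 PM on Jul 16.

9:27 PM on Jul 16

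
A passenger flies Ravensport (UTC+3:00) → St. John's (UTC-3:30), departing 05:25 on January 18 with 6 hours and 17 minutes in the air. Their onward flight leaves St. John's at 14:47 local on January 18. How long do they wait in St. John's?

9 hours 35 minutes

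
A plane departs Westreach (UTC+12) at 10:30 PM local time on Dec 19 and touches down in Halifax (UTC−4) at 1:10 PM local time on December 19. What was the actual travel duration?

Departure in UTC: 10:30 PM − 12:00 = 10:30 AM on Dec 19.
Arrival in UTC: 1:10 PM + 4:00 = 5:10 PM on Dec 19.
Elapsed = 5:10 PM − 10:30 AM = 6 hours 40 minutes.

6 hours 40 minutes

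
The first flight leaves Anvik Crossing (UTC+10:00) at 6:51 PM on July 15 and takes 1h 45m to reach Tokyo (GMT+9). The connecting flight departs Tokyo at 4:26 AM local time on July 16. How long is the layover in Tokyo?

8 hours 50 minutes

Convert departure to UTC: 6:51 PM − 10:00 = 8:51 AM UTC on Jul 15.
Add 1 hour and 45 minutes flight time → 10:36 AM UTC.
Tokyo is UTC+9:00, so local arrival = 10:36 AM + 9:00 = 7:36 PM on Jul 15.
Layover = 4:26 AM − 7:36 PM (+1 day) = 8 hours 50 minutes.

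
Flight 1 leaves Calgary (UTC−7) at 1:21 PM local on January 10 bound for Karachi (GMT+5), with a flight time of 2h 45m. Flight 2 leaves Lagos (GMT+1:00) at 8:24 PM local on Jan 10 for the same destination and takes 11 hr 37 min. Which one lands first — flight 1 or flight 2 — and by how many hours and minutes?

Flight 1 in UTC: 1:21 PM + 7:00 = 8:21 PM on Jan 10.
+2 hours 45 minutes → arrive 11:06 PM UTC on Jan 10.
Flight 2 in UTC: 8:24 PM − 1:00 = 7:24 PM on Jan 10.
+11 hours and 37 minutes → arrive 7:01 AM UTC on Jan 11.
Flight 1 lands earlier by 7 hours 55 minutes.

the first, by 7 hours 55 minutes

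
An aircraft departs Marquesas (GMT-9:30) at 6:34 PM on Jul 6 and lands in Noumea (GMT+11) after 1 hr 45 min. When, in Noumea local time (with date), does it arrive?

Noumea is 20:30 ahead of Marquesas.
After 1 hour 45 minutes it is 8:19 PM in Marquesas.
Shift by the zone difference: 8:19 PM + 20:30 = 4:49 PM on Jul 7 in Noumea.

4:49 PM on July 7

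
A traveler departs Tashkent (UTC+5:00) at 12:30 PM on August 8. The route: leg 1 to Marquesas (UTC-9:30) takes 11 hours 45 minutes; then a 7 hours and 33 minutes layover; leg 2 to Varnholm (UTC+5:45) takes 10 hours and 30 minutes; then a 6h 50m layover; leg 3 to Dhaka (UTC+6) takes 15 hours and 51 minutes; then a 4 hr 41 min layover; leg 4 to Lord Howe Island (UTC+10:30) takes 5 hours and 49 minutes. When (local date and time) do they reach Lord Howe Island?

8:59 AM on August 11

Convert departure to UTC: 12:30 PM − 5:00 = 7:30 AM UTC on Aug 8.
Add 11 hours 45 minutes leg 1 → 7:15 PM UTC.
Add 7 hours 33 minutes layover in Marquesas → 2:48 AM UTC (Aug 9).
Add 10 hours 30 minutes leg 2 → 1:18 PM UTC.
Add 6 hours 50 minutes layover in Varnholm → 8:08 PM UTC.
Add 15 hours and 51 minutes leg 3 → 11:59 AM UTC (Aug 10).
Add 4 hours and 41 minutes layover in Dhaka → 4:40 PM UTC.
Add 5 hours 49 minutes leg 4 → 10:29 PM UTC.
Lord Howe Island is UTC+10:30, so local arrival = 10:29 PM + 10:30 = 8:59 AM on Aug 11.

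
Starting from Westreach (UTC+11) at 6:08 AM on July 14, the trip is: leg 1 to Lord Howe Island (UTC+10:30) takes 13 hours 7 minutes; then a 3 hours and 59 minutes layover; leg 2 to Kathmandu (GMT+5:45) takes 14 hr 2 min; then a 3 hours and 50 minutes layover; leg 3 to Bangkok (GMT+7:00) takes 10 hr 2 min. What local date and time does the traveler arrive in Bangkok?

11:08 PM on July 15

Convert departure to UTC: 6:08 AM − 11:00 = 7:08 PM UTC on Jul 13.
Add 13 hours 7 minutes leg 1 → 8:15 AM UTC (Jul 14).
Add 3 hours 59 minutes layover in Lord Howe Island → 12:14 PM UTC.
Add 14 hours 2 minutes leg 2 → 2:16 AM UTC (Jul 15).
Add 3 hours 50 minutes layover in Kathmandu → 6:06 AM UTC.
Add 10 hours 2 minutes leg 3 → 4:08 PM UTC.
Bangkok is UTC+7:00, so local arrival = 4:08 PM + 7:00 = 11:08 PM on Jul 15.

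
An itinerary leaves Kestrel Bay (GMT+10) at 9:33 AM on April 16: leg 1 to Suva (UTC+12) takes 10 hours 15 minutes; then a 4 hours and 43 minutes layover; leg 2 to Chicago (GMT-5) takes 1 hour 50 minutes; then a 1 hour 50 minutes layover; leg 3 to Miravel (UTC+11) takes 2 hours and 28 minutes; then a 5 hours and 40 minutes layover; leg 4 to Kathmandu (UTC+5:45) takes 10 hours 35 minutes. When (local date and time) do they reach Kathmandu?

6:39 PM on April 17

Convert departure to UTC: 9:33 AM − 10:00 = 11:33 PM UTC on Apr 15.
Add 10 hours and 15 minutes leg 1 → 9:48 AM UTC (Apr 16).
Add 4 hours 43 minutes layover in Suva → 2:31 PM UTC.
Add 1 hour and 50 minutes leg 2 → 4:21 PM UTC.
Add 1 hour and 50 minutes layover in Chicago → 6:11 PM UTC.
Add 2 hours and 28 minutes leg 3 → 8:39 PM UTC.
Add 5 hours 40 minutes layover in Miravel → 2:19 AM UTC (Apr 17).
Add 10 hours and 35 minutes leg 4 → 12:54 PM UTC.
Kathmandu is UTC+5:45, so local arrival = 12:54 PM + 5:45 = 6:39 PM on Apr 17.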